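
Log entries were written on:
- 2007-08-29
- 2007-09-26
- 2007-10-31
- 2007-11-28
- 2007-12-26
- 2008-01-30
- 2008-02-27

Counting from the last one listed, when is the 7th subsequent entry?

2008-09-24

All Wednesdays; the gaps (28, 35, 28, 28, 35, 28) vary with month length.
This is the last Wednesday of each month.
Last Wednesday of March 2008: 2008-03-26.
April 2008 ends with Wednesday 2008-04-30.
Last Wednesday of May 2008: 2008-05-28.
Last Wednesday of June 2008: 2008-06-25.
July 2008 ends with Wednesday 2008-07-30.
Last Wednesday of August 2008: 2008-08-27.
September 2008 ends with Wednesday 2008-09-24.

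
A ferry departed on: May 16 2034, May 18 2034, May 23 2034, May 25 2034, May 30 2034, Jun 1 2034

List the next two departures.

Jun 6 2034, Jun 8 2034

Gaps: 2, 5, 2, 5, 2 days — not constant, but cyclic with period 2.
The events fall on every Tuesday and Thursday.
The following Tuesday is Jun 6 2034.
Next Thursday: Jun 8 2034.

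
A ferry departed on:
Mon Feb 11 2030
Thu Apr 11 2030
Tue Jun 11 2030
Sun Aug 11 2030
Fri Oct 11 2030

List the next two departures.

The day-of-month is always 11 (59, 61, 61, 61 days between events).
So this recurs on the 11th of every 2 months.
December 2030: Wed Dec 11 2030.
February 2031: Tue Feb 11 2031.

Wed Dec 11 2030, Tue Feb 11 2031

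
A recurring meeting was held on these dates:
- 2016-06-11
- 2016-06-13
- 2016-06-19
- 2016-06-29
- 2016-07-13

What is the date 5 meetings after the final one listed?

2016-11-20

Intervals are 2, 6, 10, 14 days — an arithmetic progression with common difference 4.
Next gap: 18 days. 2016-07-13 + 18 days = 2016-07-31.
Next gap: 22 days. 2016-07-31 + 22 days = 2016-08-22.
Next gap: 26 days. 2016-08-22 + 26 days = 2016-09-17.
Next gap: 30 days. 2016-09-17 + 30 days = 2016-10-17.
Next gap: 34 days. 2016-10-17 + 34 days = 2016-11-20.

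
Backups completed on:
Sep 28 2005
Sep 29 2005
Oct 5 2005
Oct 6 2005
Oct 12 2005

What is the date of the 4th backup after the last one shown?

Gaps: 1, 6, 1, 6 days — not constant, but cyclic with period 2.
The events fall on every Wednesday and Thursday.
The following Thursday is Oct 13 2005.
The following Wednesday is Oct 19 2005.
The following Thursday is Oct 20 2005.
The following Wednesday is Oct 26 2005.

Oct 26 2005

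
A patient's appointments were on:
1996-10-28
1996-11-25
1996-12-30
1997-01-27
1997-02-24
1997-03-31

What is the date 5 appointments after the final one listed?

Every date is a Monday; gaps 28, 35, 28, 28, 35 days.
Each is the last Monday of its month (at least one falls on the 29th or later, ruling out '4th Monday').
Last Monday of April 1997: 1997-04-28.
Last Monday of May 1997: 1997-05-26.
June 1997 ends with Monday 1997-06-30.
Last Monday of July 1997: 1997-07-28.
Last Monday of August 1997: 1997-08-25.

1997-08-25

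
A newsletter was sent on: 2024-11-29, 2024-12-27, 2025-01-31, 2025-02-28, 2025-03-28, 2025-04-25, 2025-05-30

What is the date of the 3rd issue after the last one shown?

2025-08-29

These are Fridays with 28, 35, 28, 28, 28, 35-day gaps.
Each is the final Friday of its month — 2024-11-29 is past the 28th, so '4th Friday' doesn't fit.
Last Friday of June 2025: 2025-06-27.
July 2025 ends with Friday 2025-07-25.
Last Friday of August 2025: 2025-08-29.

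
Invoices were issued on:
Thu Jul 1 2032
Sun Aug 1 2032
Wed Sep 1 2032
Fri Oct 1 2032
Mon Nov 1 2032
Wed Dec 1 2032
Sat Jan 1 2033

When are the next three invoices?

Gaps: 31, 31, 30, 31, 30, 31 days — not constant. Every event is on the 1st of the month.
Pattern: the 1st of each month.
Next: February 2033 → Tue Feb 1 2033.
March 2033: Tue Mar 1 2033.
April 2033: Fri Apr 1 2033.

Tue Feb 1 2033, Tue Mar 1 2033, Fri Apr 1 2033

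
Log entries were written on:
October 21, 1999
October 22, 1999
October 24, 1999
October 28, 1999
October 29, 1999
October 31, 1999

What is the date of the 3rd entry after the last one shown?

November 7, 1999

Gaps: 1, 2, 4, 1, 2 days — not constant, but cyclic with period 3.
The events fall on every Thursday, Friday and Sunday.
Next Thursday: November 4, 1999.
Next Friday: November 5, 1999.
Next Sunday: November 7, 1999.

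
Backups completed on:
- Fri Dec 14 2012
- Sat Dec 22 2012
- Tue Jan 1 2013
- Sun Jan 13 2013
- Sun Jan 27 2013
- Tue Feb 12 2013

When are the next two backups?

Intervals are 8, 10, 12, 14, 16 days — an arithmetic progression with common difference 2.
Next gap: 18 days. Tue Feb 12 2013 + 18 days = Sat Mar 2 2013.
Next gap: 20 days. Sat Mar 2 2013 + 20 days = Fri Mar 22 2013.

Sat Mar 2 2013, Fri Mar 22 2013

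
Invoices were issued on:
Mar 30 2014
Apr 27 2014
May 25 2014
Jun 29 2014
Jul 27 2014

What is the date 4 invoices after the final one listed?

All Sundays; the gaps (28, 28, 35, 28) vary with month length.
This is the last Sunday of each month.
August 2014 ends with Sunday Aug 31 2014.
September 2014 ends with Sunday Sep 28 2014.
October 2014 ends with Sunday Oct 26 2014.
November 2014 ends with Sunday Nov 30 2014.

Nov 30 2014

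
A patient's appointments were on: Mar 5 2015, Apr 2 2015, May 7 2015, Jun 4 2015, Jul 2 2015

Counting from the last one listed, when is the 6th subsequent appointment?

These are Thursdays at 28- or 35-day spacing (28, 35, 28, 28).
The pattern: 1st Thursday of the month.
August 2015 — 1st Thursday is Aug 6 2015.
1st Thursday of September 2015: Sep 3 2015.
October 2015 — 1st Thursday is Oct 1 2015.
November 2015 — 1st Thursday is Nov 5 2015.
December 2015 — 1st Thursday is Dec 3 2015.
January 2016 — 1st Thursday is Jan 7 2016.

Jan 7 2016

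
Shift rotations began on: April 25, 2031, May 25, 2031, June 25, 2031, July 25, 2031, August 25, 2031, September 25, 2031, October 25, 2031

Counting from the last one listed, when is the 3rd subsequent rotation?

January 25, 2032

The day-of-month is always 25 (30, 31, 30, 31, 31, 30 days between events).
So this recurs on the 25th of each month.
Next: November 2031 → November 25, 2031.
Next: December 2031 → December 25, 2031.
January 2032: January 25, 2032.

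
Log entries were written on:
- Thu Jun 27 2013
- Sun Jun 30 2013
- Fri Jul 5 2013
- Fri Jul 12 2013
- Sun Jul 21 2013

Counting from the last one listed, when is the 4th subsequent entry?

Sun Sep 15 2013

Intervals are 3, 5, 7, 9 days — an arithmetic progression with common difference 2.
Next gap: 11 days. Sun Jul 21 2013 + 11 days = Thu Aug 1 2013.
Next gap: 13 days. Thu Aug 1 2013 + 13 days = Wed Aug 14 2013.
Next gap: 15 days. Wed Aug 14 2013 + 15 days = Thu Aug 29 2013.
Next gap: 17 days. Thu Aug 29 2013 + 17 days = Sun Sep 15 2013.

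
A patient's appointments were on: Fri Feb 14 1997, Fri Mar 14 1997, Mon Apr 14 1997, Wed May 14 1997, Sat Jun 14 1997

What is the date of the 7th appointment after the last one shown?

The day-of-month is always 14 (28, 31, 30, 31 days between events).
So this recurs on the 14th of each month.
Next: July 1997 → Mon Jul 14 1997.
Next: August 1997 → Thu Aug 14 1997.
Next: September 1997 → Sun Sep 14 1997.
October 1997: Tue Oct 14 1997.
November 1997: Fri Nov 14 1997.
December 1997: Sun Dec 14 1997.
January 1998: Wed Jan 14 1998.

Wed Jan 14 1998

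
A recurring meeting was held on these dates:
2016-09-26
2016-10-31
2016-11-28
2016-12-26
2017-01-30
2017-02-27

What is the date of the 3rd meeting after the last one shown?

These are Mondays with 35, 28, 28, 35, 28-day gaps.
Each is the final Monday of its month — 2016-10-31 is past the 28th, so '4th Monday' doesn't fit.
Last Monday of March 2017: 2017-03-27.
April 2017 ends with Monday 2017-04-24.
May 2017 ends with Monday 2017-05-29.

2017-05-29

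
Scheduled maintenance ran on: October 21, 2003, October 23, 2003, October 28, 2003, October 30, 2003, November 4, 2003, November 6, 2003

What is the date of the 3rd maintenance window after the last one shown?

November 18, 2003

The gap pattern 2, 5, 2, 5, 2 repeats every 2 events.
These are the Tuesdays and Thursdays of each week.
The following Tuesday is November 11, 2003.
Next Thursday: November 13, 2003.
Next Tuesday: November 18, 2003.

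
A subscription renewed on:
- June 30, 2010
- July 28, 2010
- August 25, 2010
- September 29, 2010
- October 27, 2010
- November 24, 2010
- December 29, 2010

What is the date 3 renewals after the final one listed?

These are Wednesdays with 28, 28, 35, 28, 28, 35-day gaps.
Each is the final Wednesday of its month — June 30, 2010 is past the 28th, so '4th Wednesday' doesn't fit.
January 2011 ends with Wednesday January 26, 2011.
February 2011 ends with Wednesday February 23, 2011.
Last Wednesday of March 2011: March 30, 2011.

March 30, 2011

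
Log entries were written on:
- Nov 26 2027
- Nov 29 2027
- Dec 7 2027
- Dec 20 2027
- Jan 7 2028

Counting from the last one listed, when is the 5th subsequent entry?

The spacing grows by 5 each time: 3, 8, 13, 18 days.
Next gap: 23 days. Jan 7 2028 + 23 days = Jan 30 2028.
Next gap: 28 days. Jan 30 2028 + 28 days = Feb 27 2028.
Next gap: 33 days. Feb 27 2028 + 33 days = Mar 31 2028.
Next gap: 38 days. Mar 31 2028 + 38 days = May 8 2028.
Next gap: 43 days. May 8 2028 + 43 days = Jun 20 2028.

Jun 20 2028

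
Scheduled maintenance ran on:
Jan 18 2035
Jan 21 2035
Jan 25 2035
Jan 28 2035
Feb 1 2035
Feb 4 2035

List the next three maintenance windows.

Gaps: 3, 4, 3, 4, 3 days — not constant, but cyclic with period 2.
The events fall on every Thursday and Sunday.
Next Thursday: Feb 8 2035.
The following Sunday is Feb 11 2035.
Next Thursday: Feb 15 2035.

Feb 8 2035, Feb 11 2035, Feb 15 2035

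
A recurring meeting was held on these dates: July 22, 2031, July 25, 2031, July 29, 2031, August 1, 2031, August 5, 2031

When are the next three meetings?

August 8, 2031; August 12, 2031; August 15, 2031

Gaps: 3, 4, 3, 4 days — not constant, but cyclic with period 2.
The events fall on every Tuesday and Friday.
The following Friday is August 8, 2031.
Next Tuesday: August 12, 2031.
The following Friday is August 15, 2031.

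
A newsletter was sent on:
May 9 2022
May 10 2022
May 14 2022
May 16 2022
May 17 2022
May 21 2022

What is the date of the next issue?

Every event lands on a Monday or Tuesday or Saturday (gaps cycle 1, 4, 2, 1, 4).
So the schedule is: every Monday, Tuesday and Saturday.
Next Monday: May 23 2022.

May 23 2022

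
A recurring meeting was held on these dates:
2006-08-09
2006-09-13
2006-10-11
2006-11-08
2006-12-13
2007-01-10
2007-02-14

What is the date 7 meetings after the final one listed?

All dates are Wednesdays, 35, 28, 28, 35, 28, 35 days apart.
Specifically, the 2nd Wednesday of each month.
March 2007 — 2nd Wednesday is 2007-03-14.
April 2007 — 2nd Wednesday is 2007-04-11.
2nd Wednesday of May 2007: 2007-05-09.
2nd Wednesday of June 2007: 2007-06-13.
2nd Wednesday of July 2007: 2007-07-11.
August 2007 — 2nd Wednesday is 2007-08-08.
2nd Wednesday of September 2007: 2007-09-12.

2007-09-12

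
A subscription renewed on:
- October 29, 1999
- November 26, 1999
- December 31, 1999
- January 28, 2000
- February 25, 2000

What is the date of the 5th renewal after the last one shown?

July 28, 2000

All Fridays; the gaps (28, 35, 28, 28) vary with month length.
This is the last Friday of each month.
March 2000 ends with Friday March 31, 2000.
Last Friday of April 2000: April 28, 2000.
Last Friday of May 2000: May 26, 2000.
June 2000 ends with Friday June 30, 2000.
July 2000 ends with Friday July 28, 2000.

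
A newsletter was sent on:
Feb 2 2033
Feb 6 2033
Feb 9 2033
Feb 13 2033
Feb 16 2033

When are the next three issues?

The gap pattern 4, 3, 4, 3 repeats every 2 events.
These are the Wednesdays and Sundays of each week.
Next Sunday: Feb 20 2033.
Next Wednesday: Feb 23 2033.
Next Sunday: Feb 27 2033.

Feb 20 2033, Feb 23 2033, Feb 27 2033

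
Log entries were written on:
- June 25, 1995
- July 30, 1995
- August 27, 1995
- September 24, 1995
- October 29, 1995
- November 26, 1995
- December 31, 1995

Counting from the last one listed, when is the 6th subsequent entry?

June 30, 1996

These are Sundays with 35, 28, 28, 35, 28, 35-day gaps.
Each is the final Sunday of its month — July 30, 1995 is past the 28th, so '4th Sunday' doesn't fit.
Last Sunday of January 1996: January 28, 1996.
Last Sunday of February 1996: February 25, 1996.
March 1996 ends with Sunday March 31, 1996.
April 1996 ends with Sunday April 28, 1996.
Last Sunday of May 1996: May 26, 1996.
June 1996 ends with Sunday June 30, 1996.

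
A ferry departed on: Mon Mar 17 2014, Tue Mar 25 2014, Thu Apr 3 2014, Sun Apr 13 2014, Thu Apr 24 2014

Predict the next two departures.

Tue May 6 2014, Mon May 19 2014

The spacing grows by 1 each time: 8, 9, 10, 11 days.
Next gap: 12 days. Thu Apr 24 2014 + 12 days = Tue May 6 2014.
Next gap: 13 days. Tue May 6 2014 + 13 days = Mon May 19 2014.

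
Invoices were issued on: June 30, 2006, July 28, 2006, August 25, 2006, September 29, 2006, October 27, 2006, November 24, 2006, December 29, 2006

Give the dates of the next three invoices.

Every date is a Friday; gaps 28, 28, 35, 28, 28, 35 days.
Each is the last Friday of its month (at least one falls on the 29th or later, ruling out '4th Friday').
Last Friday of January 2007: January 26, 2007.
February 2007 ends with Friday February 23, 2007.
Last Friday of March 2007: March 30, 2007.

January 26, 2007; February 23, 2007; March 30, 2007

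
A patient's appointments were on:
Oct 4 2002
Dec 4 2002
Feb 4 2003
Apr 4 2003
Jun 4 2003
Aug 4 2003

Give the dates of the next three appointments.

Oct 4 2003, Dec 4 2003, Feb 4 2004

The day-of-month is always 4 (61, 62, 59, 61, 61 days between events).
So this recurs on the 4th of every 2 months.
Next: October 2003 → Oct 4 2003.
Next: December 2003 → Dec 4 2003.
Next: February 2004 → Feb 4 2004.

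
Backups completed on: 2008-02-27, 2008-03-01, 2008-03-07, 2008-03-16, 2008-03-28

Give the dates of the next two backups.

2008-04-12, 2008-04-30

Intervals are 3, 6, 9, 12 days — an arithmetic progression with common difference 3.
Next gap: 15 days. 2008-03-28 + 15 days = 2008-04-12.
Next gap: 18 days. 2008-04-12 + 18 days = 2008-04-30.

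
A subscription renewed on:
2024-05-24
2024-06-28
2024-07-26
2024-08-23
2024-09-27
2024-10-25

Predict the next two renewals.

All dates are Fridays, 35, 28, 28, 35, 28 days apart.
Specifically, the 4th Friday of each month.
4th Friday of November 2024: 2024-11-22.
December 2024 — 4th Friday is 2024-12-27.

2024-11-22, 2024-12-27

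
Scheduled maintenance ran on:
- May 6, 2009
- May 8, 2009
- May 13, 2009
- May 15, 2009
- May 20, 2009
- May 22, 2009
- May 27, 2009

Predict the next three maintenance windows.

May 29, 2009; June 3, 2009; June 5, 2009

Every event lands on a Wednesday or Friday (gaps cycle 2, 5, 2, 5, 2, 5).
So the schedule is: every Wednesday and Friday.
Next Friday: May 29, 2009.
The following Wednesday is June 3, 2009.
Next Friday: June 5, 2009.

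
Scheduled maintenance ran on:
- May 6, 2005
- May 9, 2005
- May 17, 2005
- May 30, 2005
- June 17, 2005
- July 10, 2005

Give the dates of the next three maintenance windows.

August 7, 2005; September 9, 2005; October 17, 2005

The spacing grows by 5 each time: 3, 8, 13, 18, 23 days.
Next gap: 28 days. July 10, 2005 + 28 days = August 7, 2005.
Next gap: 33 days. August 7, 2005 + 33 days = September 9, 2005.
Next gap: 38 days. September 9, 2005 + 38 days = October 17, 2005.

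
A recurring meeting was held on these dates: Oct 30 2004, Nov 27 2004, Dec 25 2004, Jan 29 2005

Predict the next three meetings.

All Saturdays; the gaps (28, 28, 35) vary with month length.
This is the last Saturday of each month.
February 2005 ends with Saturday Feb 26 2005.
March 2005 ends with Saturday Mar 26 2005.
Last Saturday of April 2005: Apr 30 2005.

Feb 26 2005, Mar 26 2005, Apr 30 2005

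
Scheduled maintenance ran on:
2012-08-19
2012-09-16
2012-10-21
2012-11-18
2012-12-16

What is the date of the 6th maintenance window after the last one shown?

Gaps: 28, 35, 28, 28 days — a mix of 28 and 35. Every date is a Sunday.
Each is the 3rd Sunday of its month.
January 2013 — 3rd Sunday is 2013-01-20.
February 2013 — 3rd Sunday is 2013-02-17.
March 2013 — 3rd Sunday is 2013-03-17.
3rd Sunday of April 2013: 2013-04-21.
May 2013 — 3rd Sunday is 2013-05-19.
3rd Sunday of June 2013: 2013-06-16.

2013-06-16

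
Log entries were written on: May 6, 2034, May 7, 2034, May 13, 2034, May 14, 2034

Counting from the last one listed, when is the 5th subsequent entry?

June 3, 2034

Every event lands on a Saturday or Sunday (gaps cycle 1, 6, 1).
So the schedule is: every Saturday and Sunday.
The following Saturday is May 20, 2034.
Next Sunday: May 21, 2034.
Next Saturday: May 27, 2034.
Next Sunday: May 28, 2034.
The following Saturday is June 3, 2034.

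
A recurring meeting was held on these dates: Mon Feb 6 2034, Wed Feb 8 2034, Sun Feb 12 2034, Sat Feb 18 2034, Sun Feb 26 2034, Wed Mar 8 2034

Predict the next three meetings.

Intervals are 2, 4, 6, 8, 10 days — an arithmetic progression with common difference 2.
Next gap: 12 days. Wed Mar 8 2034 + 12 days = Mon Mar 20 2034.
Next gap: 14 days. Mon Mar 20 2034 + 14 days = Mon Apr 3 2034.
Next gap: 16 days. Mon Apr 3 2034 + 16 days = Wed Apr 19 2034.

Mon Mar 20 2034, Mon Apr 3 2034, Wed Apr 19 2034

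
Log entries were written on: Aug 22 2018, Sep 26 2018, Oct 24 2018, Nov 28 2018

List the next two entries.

Dec 26 2018, Jan 23 2019

These are Wednesdays at 28- or 35-day spacing (35, 28, 35).
The pattern: 4th Wednesday of the month.
4th Wednesday of December 2018: Dec 26 2018.
4th Wednesday of January 2019: Jan 23 2019.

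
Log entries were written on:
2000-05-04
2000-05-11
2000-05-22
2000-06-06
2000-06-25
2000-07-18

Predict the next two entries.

2000-08-14, 2000-09-14

Gaps: 7, 11, 15, 19, 23 days — each gap is 4 larger than the previous one.
Next gap: 27 days. 2000-07-18 + 27 days = 2000-08-14.
Next gap: 31 days. 2000-08-14 + 31 days = 2000-09-14.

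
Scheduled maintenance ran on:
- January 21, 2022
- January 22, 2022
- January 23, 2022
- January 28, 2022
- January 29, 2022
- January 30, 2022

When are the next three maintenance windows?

February 4, 2022; February 5, 2022; February 6, 2022

The gap pattern 1, 1, 5, 1, 1 repeats every 3 events.
These are the Fridays, Saturdays and Sundays of each week.
Next Friday: February 4, 2022.
Next Saturday: February 5, 2022.
The following Sunday is February 6, 2022.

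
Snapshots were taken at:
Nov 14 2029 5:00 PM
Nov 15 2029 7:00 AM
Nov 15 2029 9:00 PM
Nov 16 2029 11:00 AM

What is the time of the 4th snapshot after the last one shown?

Nov 18 2029 7:00 PM

Gaps: 14, 14, 14 hours — each event is 14 hours after the previous one.
Nov 16 2029 11:00 AM + 14 h = Nov 17 2029 1:00 AM.
Nov 17 2029 1:00 AM + 14 h = Nov 17 2029 3:00 PM.
Nov 17 2029 3:00 PM + 14 h = Nov 18 2029 5:00 AM.
Nov 18 2029 5:00 AM + 14 h = Nov 18 2029 7:00 PM.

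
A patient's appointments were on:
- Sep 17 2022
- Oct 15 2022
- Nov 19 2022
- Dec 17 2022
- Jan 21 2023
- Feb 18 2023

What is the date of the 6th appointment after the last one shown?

Aug 19 2023

These are Saturdays at 28- or 35-day spacing (28, 35, 28, 35, 28).
The pattern: 3rd Saturday of the month.
March 2023 — 3rd Saturday is Mar 18 2023.
April 2023 — 3rd Saturday is Apr 15 2023.
3rd Saturday of May 2023: May 20 2023.
3rd Saturday of June 2023: Jun 17 2023.
July 2023 — 3rd Saturday is Jul 15 2023.
3rd Saturday of August 2023: Aug 19 2023.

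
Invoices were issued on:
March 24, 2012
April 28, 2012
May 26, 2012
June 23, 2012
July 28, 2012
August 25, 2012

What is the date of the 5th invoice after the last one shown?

These are Saturdays at 28- or 35-day spacing (35, 28, 28, 35, 28).
The pattern: 4th Saturday of the month.
4th Saturday of September 2012: September 22, 2012.
4th Saturday of October 2012: October 27, 2012.
November 2012 — 4th Saturday is November 24, 2012.
December 2012 — 4th Saturday is December 22, 2012.
January 2013 — 4th Saturday is January 26, 2013.

January 26, 2013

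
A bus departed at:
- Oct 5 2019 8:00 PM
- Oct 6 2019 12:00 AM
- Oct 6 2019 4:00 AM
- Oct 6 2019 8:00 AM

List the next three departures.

The interval is a steady 4 hours (4, 4, 4).
Oct 6 2019 8:00 AM + 4 h = Oct 6 2019 12:00 PM.
Oct 6 2019 12:00 PM + 4 h = Oct 6 2019 4:00 PM.
Oct 6 2019 4:00 PM + 4 h = Oct 6 2019 8:00 PM.

Oct 6 2019 12:00 PM, Oct 6 2019 4:00 PM, Oct 6 2019 8:00 PM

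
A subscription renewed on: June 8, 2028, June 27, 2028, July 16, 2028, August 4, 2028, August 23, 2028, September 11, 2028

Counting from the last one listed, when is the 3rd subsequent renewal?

Every event comes 19 days after the last (19, 19, 19, 19, 19).
September 11, 2028 + 19 days = September 30, 2028.
September 30, 2028 + 19 days = October 19, 2028.
October 19, 2028 + 19 days = November 7, 2028.

November 7, 2028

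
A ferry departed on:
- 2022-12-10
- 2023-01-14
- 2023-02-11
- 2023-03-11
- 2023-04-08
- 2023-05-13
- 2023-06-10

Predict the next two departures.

All dates are Saturdays, 35, 28, 28, 28, 35, 28 days apart.
Specifically, the 2nd Saturday of each month.
July 2023 — 2nd Saturday is 2023-07-08.
2nd Saturday of August 2023: 2023-08-12.

2023-07-08, 2023-08-12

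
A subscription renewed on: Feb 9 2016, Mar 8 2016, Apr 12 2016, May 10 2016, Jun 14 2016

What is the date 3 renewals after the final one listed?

Sep 13 2016

These are Tuesdays at 28- or 35-day spacing (28, 35, 28, 35).
The pattern: 2nd Tuesday of the month.
July 2016 — 2nd Tuesday is Jul 12 2016.
2nd Tuesday of August 2016: Aug 9 2016.
September 2016 — 2nd Tuesday is Sep 13 2016.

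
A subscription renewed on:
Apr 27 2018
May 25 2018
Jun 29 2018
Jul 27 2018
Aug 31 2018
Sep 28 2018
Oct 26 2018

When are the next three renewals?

Every date is a Friday; gaps 28, 35, 28, 35, 28, 28 days.
Each is the last Friday of its month (at least one falls on the 29th or later, ruling out '4th Friday').
Last Friday of November 2018: Nov 30 2018.
Last Friday of December 2018: Dec 28 2018.
January 2019 ends with Friday Jan 25 2019.

Nov 30 2018, Dec 28 2018, Jan 25 2019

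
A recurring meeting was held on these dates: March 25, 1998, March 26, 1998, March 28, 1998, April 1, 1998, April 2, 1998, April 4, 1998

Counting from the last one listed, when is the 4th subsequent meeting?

The gap pattern 1, 2, 4, 1, 2 repeats every 3 events.
These are the Wednesdays, Thursdays and Saturdays of each week.
Next Wednesday: April 8, 1998.
Next Thursday: April 9, 1998.
Next Saturday: April 11, 1998.
The following Wednesday is April 15, 1998.

April 15, 1998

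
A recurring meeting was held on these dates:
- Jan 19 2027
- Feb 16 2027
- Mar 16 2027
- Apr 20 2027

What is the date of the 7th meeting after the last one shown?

Gaps: 28, 28, 35 days — a mix of 28 and 35. Every date is a Tuesday.
Each is the 3rd Tuesday of its month.
May 2027 — 3rd Tuesday is May 18 2027.
June 2027 — 3rd Tuesday is Jun 15 2027.
July 2027 — 3rd Tuesday is Jul 20 2027.
August 2027 — 3rd Tuesday is Aug 17 2027.
3rd Tuesday of September 2027: Sep 21 2027.
October 2027 — 3rd Tuesday is Oct 19 2027.
November 2027 — 3rd Tuesday is Nov 16 2027.

Nov 16 2027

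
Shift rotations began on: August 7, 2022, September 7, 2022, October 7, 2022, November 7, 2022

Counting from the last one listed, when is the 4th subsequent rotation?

March 7, 2023

The day-of-month is always 7 (31, 30, 31 days between events).
So this recurs on the 7th of each month.
December 2022: December 7, 2022.
Next: January 2023 → January 7, 2023.
Next: February 2023 → February 7, 2023.
Next: March 2023 → March 7, 2023.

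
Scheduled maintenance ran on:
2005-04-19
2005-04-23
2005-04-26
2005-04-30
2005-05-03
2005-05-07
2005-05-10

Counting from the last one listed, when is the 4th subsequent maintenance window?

2005-05-24

Gaps: 4, 3, 4, 3, 4, 3 days — not constant, but cyclic with period 2.
The events fall on every Tuesday and Saturday.
Next Saturday: 2005-05-14.
Next Tuesday: 2005-05-17.
Next Saturday: 2005-05-21.
The following Tuesday is 2005-05-24.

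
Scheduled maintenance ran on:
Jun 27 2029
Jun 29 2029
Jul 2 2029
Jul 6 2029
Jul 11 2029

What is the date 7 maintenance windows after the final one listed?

Sep 12 2029

The spacing grows by 1 each time: 2, 3, 4, 5 days.
Next gap: 6 days. Jul 11 2029 + 6 days = Jul 17 2029.
Next gap: 7 days. Jul 17 2029 + 7 days = Jul 24 2029.
Next gap: 8 days. Jul 24 2029 + 8 days = Aug 1 2029.
Next gap: 9 days. Aug 1 2029 + 9 days = Aug 10 2029.
Next gap: 10 days. Aug 10 2029 + 10 days = Aug 20 2029.
Next gap: 11 days. Aug 20 2029 + 11 days = Aug 31 2029.
Next gap: 12 days. Aug 31 2029 + 12 days = Sep 12 2029.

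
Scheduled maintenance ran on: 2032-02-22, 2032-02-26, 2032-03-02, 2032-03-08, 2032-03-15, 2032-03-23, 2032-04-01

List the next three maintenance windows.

2032-04-11, 2032-04-22, 2032-05-04

The spacing grows by 1 each time: 4, 5, 6, 7, 8, 9 days.
Next gap: 10 days. 2032-04-01 + 10 days = 2032-04-11.
Next gap: 11 days. 2032-04-11 + 11 days = 2032-04-22.
Next gap: 12 days. 2032-04-22 + 12 days = 2032-05-04.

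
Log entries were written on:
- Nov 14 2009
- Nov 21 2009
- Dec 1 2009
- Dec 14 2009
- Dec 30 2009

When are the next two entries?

Jan 18 2010, Feb 9 2010

The spacing grows by 3 each time: 7, 10, 13, 16 days.
Next gap: 19 days. Dec 30 2009 + 19 days = Jan 18 2010.
Next gap: 22 days. Jan 18 2010 + 22 days = Feb 9 2010.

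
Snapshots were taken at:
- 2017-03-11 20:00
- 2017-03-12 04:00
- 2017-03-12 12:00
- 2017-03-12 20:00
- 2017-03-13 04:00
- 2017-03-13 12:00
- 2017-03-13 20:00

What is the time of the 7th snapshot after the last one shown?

2017-03-16 04:00

The interval is a steady 8 hours (8, 8, 8, 8, 8, 8).
2017-03-13 20:00 + 8 h = 2017-03-14 04:00.
2017-03-14 04:00 + 8 h = 2017-03-14 12:00.
2017-03-14 12:00 + 8 h = 2017-03-14 20:00.
2017-03-14 20:00 + 8 h = 2017-03-15 04:00.
2017-03-15 04:00 + 8 h = 2017-03-15 12:00.
2017-03-15 12:00 + 8 h = 2017-03-15 20:00.
2017-03-15 20:00 + 8 h = 2017-03-16 04:00.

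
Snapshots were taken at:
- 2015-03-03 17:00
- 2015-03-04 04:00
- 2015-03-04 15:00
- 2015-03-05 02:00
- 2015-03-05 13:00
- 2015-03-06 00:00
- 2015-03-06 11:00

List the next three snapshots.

2015-03-06 22:00, 2015-03-07 09:00, 2015-03-07 20:00

The interval is a steady 11 hours (11, 11, 11, 11, 11, 11).
2015-03-06 11:00 + 11 h = 2015-03-06 22:00.
2015-03-06 22:00 + 11 h = 2015-03-07 09:00.
2015-03-07 09:00 + 11 h = 2015-03-07 20:00.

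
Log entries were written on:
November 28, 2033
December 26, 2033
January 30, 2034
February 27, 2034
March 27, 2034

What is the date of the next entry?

April 24, 2034

All Mondays; the gaps (28, 35, 28, 28) vary with month length.
This is the last Monday of each month.
Last Monday of April 2034: April 24, 2034.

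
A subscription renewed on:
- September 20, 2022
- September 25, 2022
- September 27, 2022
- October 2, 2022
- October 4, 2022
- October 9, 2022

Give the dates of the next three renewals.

The gap pattern 5, 2, 5, 2, 5 repeats every 2 events.
These are the Tuesdays and Sundays of each week.
Next Tuesday: October 11, 2022.
The following Sunday is October 16, 2022.
The following Tuesday is October 18, 2022.

October 11, 2022; October 16, 2022; October 18, 2022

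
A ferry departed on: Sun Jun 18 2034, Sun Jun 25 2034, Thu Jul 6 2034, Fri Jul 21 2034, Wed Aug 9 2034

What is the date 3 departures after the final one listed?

Sun Oct 29 2034

Intervals are 7, 11, 15, 19 days — an arithmetic progression with common difference 4.
Next gap: 23 days. Wed Aug 9 2034 + 23 days = Fri Sep 1 2034.
Next gap: 27 days. Fri Sep 1 2034 + 27 days = Thu Sep 28 2034.
Next gap: 31 days. Thu Sep 28 2034 + 31 days = Sun Oct 29 2034.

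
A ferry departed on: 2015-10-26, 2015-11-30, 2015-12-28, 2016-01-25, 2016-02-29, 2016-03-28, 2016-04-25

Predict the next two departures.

2016-05-30, 2016-06-27

Every date is a Monday; gaps 35, 28, 28, 35, 28, 28 days.
Each is the last Monday of its month (at least one falls on the 29th or later, ruling out '4th Monday').
Last Monday of May 2016: 2016-05-30.
Last Monday of June 2016: 2016-06-27.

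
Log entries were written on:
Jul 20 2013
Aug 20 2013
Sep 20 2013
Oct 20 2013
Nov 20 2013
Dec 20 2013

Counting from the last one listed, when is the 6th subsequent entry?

Jun 20 2014

The day-of-month is always 20 (31, 31, 30, 31, 30 days between events).
So this recurs on the 20th of each month.
Next: January 2014 → Jan 20 2014.
February 2014: Feb 20 2014.
March 2014: Mar 20 2014.
April 2014: Apr 20 2014.
Next: May 2014 → May 20 2014.
Next: June 2014 → Jun 20 2014.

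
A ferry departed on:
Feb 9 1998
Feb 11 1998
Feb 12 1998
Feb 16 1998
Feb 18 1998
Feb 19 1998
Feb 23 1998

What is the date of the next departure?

Feb 25 1998

Gaps: 2, 1, 4, 2, 1, 4 days — not constant, but cyclic with period 3.
The events fall on every Monday, Wednesday and Thursday.
Next Wednesday: Feb 25 1998.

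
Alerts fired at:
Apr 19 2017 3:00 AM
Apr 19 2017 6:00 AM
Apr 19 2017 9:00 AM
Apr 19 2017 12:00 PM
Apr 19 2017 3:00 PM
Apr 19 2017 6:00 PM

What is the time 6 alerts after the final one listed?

Apr 20 2017 12:00 PM

The interval is a steady 3 hours (3, 3, 3, 3, 3).
Apr 19 2017 6:00 PM + 3 h = Apr 19 2017 9:00 PM.
Apr 19 2017 9:00 PM + 3 h = Apr 20 2017 12:00 AM.
Apr 20 2017 12:00 AM + 3 h = Apr 20 2017 3:00 AM.
Apr 20 2017 3:00 AM + 3 h = Apr 20 2017 6:00 AM.
Apr 20 2017 6:00 AM + 3 h = Apr 20 2017 9:00 AM.
Apr 20 2017 9:00 AM + 3 h = Apr 20 2017 12:00 PM.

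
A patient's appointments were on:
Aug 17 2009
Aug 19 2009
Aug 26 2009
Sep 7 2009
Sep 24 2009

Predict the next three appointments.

Oct 16 2009, Nov 12 2009, Dec 14 2009

The spacing grows by 5 each time: 2, 7, 12, 17 days.
Next gap: 22 days. Sep 24 2009 + 22 days = Oct 16 2009.
Next gap: 27 days. Oct 16 2009 + 27 days = Nov 12 2009.
Next gap: 32 days. Nov 12 2009 + 32 days = Dec 14 2009.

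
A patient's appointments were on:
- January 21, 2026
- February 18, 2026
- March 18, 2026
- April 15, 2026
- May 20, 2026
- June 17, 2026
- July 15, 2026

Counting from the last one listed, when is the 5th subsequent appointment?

December 16, 2026

These are Wednesdays at 28- or 35-day spacing (28, 28, 28, 35, 28, 28).
The pattern: 3rd Wednesday of the month.
August 2026 — 3rd Wednesday is August 19, 2026.
3rd Wednesday of September 2026: September 16, 2026.
3rd Wednesday of October 2026: October 21, 2026.
November 2026 — 3rd Wednesday is November 18, 2026.
December 2026 — 3rd Wednesday is December 16, 2026.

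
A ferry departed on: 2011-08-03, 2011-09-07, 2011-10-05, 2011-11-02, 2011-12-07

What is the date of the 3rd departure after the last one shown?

Gaps: 35, 28, 28, 35 days — a mix of 28 and 35. Every date is a Wednesday.
Each is the 1st Wednesday of its month.
January 2012 — 1st Wednesday is 2012-01-04.
February 2012 — 1st Wednesday is 2012-02-01.
1st Wednesday of March 2012: 2012-03-07.

2012-03-07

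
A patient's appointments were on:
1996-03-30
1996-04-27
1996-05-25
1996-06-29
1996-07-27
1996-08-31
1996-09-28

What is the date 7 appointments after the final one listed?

Every date is a Saturday; gaps 28, 28, 35, 28, 35, 28 days.
Each is the last Saturday of its month (at least one falls on the 29th or later, ruling out '4th Saturday').
October 1996 ends with Saturday 1996-10-26.
Last Saturday of November 1996: 1996-11-30.
December 1996 ends with Saturday 1996-12-28.
Last Saturday of January 1997: 1997-01-25.
Last Saturday of February 1997: 1997-02-22.
March 1997 ends with Saturday 1997-03-29.
Last Saturday of April 1997: 1997-04-26.

1997-04-26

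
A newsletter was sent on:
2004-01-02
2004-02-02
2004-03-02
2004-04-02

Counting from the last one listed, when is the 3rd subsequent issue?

The day-of-month is always 2 (31, 29, 31 days between events).
So this recurs on the 2nd of each month.
Next: May 2004 → 2004-05-02.
Next: June 2004 → 2004-06-02.
July 2004: 2004-07-02.

2004-07-02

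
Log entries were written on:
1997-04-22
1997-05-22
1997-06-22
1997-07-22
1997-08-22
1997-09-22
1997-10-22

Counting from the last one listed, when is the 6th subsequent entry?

Each date is the 22nd; the gaps (30, 31, 30, 31, 31, 30) track the month lengths.
The rule is the 22nd of each month.
Next: November 1997 → 1997-11-22.
Next: December 1997 → 1997-12-22.
Next: January 1998 → 1998-01-22.
February 1998: 1998-02-22.
March 1998: 1998-03-22.
April 1998: 1998-04-22.

1998-04-22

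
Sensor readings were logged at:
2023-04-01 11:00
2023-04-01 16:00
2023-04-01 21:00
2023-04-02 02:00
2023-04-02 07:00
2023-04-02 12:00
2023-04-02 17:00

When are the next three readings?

2023-04-02 22:00, 2023-04-03 03:00, 2023-04-03 08:00

Gaps: 5, 5, 5, 5, 5, 5 hours — each event is 5 hours after the previous one.
2023-04-02 17:00 + 5 h = 2023-04-02 22:00.
2023-04-02 22:00 + 5 h = 2023-04-03 03:00.
2023-04-03 03:00 + 5 h = 2023-04-03 08:00.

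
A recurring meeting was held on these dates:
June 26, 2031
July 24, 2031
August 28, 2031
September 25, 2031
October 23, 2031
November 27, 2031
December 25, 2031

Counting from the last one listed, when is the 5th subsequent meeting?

May 27, 2032

All dates are Thursdays, 28, 35, 28, 28, 35, 28 days apart.
Specifically, the 4th Thursday of each month.
January 2032 — 4th Thursday is January 22, 2032.
4th Thursday of February 2032: February 26, 2032.
4th Thursday of March 2032: March 25, 2032.
4th Thursday of April 2032: April 22, 2032.
4th Thursday of May 2032: May 27, 2032.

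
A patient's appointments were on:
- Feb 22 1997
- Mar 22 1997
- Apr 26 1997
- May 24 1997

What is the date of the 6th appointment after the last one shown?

These are Saturdays at 28- or 35-day spacing (28, 35, 28).
The pattern: 4th Saturday of the month.
June 1997 — 4th Saturday is Jun 28 1997.
July 1997 — 4th Saturday is Jul 26 1997.
4th Saturday of August 1997: Aug 23 1997.
September 1997 — 4th Saturday is Sep 27 1997.
4th Saturday of October 1997: Oct 25 1997.
November 1997 — 4th Saturday is Nov 22 1997.

Nov 22 1997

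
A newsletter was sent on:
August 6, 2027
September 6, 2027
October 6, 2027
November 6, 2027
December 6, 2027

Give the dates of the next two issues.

Gaps: 31, 30, 31, 30 days — not constant. Every event is on the 6th of the month.
Pattern: the 6th of each month.
January 2028: January 6, 2028.
Next: February 2028 → February 6, 2028.

January 6, 2028; February 6, 2028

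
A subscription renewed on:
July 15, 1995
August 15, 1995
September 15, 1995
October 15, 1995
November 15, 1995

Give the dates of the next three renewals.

December 15, 1995; January 15, 1996; February 15, 1996

Gaps: 31, 31, 30, 31 days — not constant. Every event is on the 15th of the month.
Pattern: the 15th of each month.
Next: December 1995 → December 15, 1995.
Next: January 1996 → January 15, 1996.
February 1996: February 15, 1996.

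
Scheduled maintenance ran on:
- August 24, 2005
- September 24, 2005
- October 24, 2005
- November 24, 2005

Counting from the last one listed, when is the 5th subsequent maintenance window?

Each date is the 24th; the gaps (31, 30, 31) track the month lengths.
The rule is the 24th of each month.
December 2005: December 24, 2005.
Next: January 2006 → January 24, 2006.
Next: February 2006 → February 24, 2006.
Next: March 2006 → March 24, 2006.
Next: April 2006 → April 24, 2006.

April 24, 2006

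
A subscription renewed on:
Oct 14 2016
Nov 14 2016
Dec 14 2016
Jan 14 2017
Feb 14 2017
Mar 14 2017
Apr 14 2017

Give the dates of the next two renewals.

Gaps: 31, 30, 31, 31, 28, 31 days — not constant. Every event is on the 14th of the month.
Pattern: the 14th of each month.
Next: May 2017 → May 14 2017.
Next: June 2017 → Jun 14 2017.

May 14 2017, Jun 14 2017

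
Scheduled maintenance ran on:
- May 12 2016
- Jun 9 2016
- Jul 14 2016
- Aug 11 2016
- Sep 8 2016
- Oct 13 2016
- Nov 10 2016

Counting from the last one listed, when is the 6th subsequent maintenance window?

These are Thursdays at 28- or 35-day spacing (28, 35, 28, 28, 35, 28).
The pattern: 2nd Thursday of the month.
December 2016 — 2nd Thursday is Dec 8 2016.
2nd Thursday of January 2017: Jan 12 2017.
February 2017 — 2nd Thursday is Feb 9 2017.
2nd Thursday of March 2017: Mar 9 2017.
April 2017 — 2nd Thursday is Apr 13 2017.
2nd Thursday of May 2017: May 11 2017.

May 11 2017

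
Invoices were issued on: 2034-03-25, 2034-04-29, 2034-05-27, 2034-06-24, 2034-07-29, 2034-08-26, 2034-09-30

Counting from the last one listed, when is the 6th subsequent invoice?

2035-03-31

Every date is a Saturday; gaps 35, 28, 28, 35, 28, 35 days.
Each is the last Saturday of its month (at least one falls on the 29th or later, ruling out '4th Saturday').
October 2034 ends with Saturday 2034-10-28.
Last Saturday of November 2034: 2034-11-25.
December 2034 ends with Saturday 2034-12-30.
January 2035 ends with Saturday 2035-01-27.
Last Saturday of February 2035: 2035-02-24.
March 2035 ends with Saturday 2035-03-31.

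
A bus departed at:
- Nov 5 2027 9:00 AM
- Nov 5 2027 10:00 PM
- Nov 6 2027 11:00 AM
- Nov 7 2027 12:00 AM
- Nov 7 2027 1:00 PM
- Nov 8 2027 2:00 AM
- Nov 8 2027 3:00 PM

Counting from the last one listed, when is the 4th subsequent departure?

Gaps: 13, 13, 13, 13, 13, 13 hours — each event is 13 hours after the previous one.
Nov 8 2027 3:00 PM + 13 h = Nov 9 2027 4:00 AM.
Nov 9 2027 4:00 AM + 13 h = Nov 9 2027 5:00 PM.
Nov 9 2027 5:00 PM + 13 h = Nov 10 2027 6:00 AM.
Nov 10 2027 6:00 AM + 13 h = Nov 10 2027 7:00 PM.

Nov 10 2027 7:00 PM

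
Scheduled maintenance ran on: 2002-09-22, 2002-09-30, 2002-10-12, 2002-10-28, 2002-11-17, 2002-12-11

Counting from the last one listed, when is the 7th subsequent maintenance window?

Intervals are 8, 12, 16, 20, 24 days — an arithmetic progression with common difference 4.
Next gap: 28 days. 2002-12-11 + 28 days = 2003-01-08.
Next gap: 32 days. 2003-01-08 + 32 days = 2003-02-09.
Next gap: 36 days. 2003-02-09 + 36 days = 2003-03-17.
Next gap: 40 days. 2003-03-17 + 40 days = 2003-04-26.
Next gap: 44 days. 2003-04-26 + 44 days = 2003-06-09.
Next gap: 48 days. 2003-06-09 + 48 days = 2003-07-27.
Next gap: 52 days. 2003-07-27 + 52 days = 2003-09-17.

2003-09-17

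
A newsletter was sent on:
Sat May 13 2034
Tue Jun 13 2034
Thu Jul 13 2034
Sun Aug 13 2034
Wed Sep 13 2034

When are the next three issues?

Each date is the 13th; the gaps (31, 30, 31, 31) track the month lengths.
The rule is the 13th of each month.
Next: October 2034 → Fri Oct 13 2034.
Next: November 2034 → Mon Nov 13 2034.
December 2034: Wed Dec 13 2034.

Fri Oct 13 2034, Mon Nov 13 2034, Wed Dec 13 2034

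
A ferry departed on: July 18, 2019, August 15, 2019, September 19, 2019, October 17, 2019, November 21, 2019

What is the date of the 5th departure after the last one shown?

April 16, 2020

Gaps: 28, 35, 28, 35 days — a mix of 28 and 35. Every date is a Thursday.
Each is the 3rd Thursday of its month.
3rd Thursday of December 2019: December 19, 2019.
January 2020 — 3rd Thursday is January 16, 2020.
February 2020 — 3rd Thursday is February 20, 2020.
March 2020 — 3rd Thursday is March 19, 2020.
3rd Thursday of April 2020: April 16, 2020.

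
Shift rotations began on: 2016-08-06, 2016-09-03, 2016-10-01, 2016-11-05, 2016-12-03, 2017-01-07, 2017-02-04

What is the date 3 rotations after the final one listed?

Gaps: 28, 28, 35, 28, 35, 28 days — a mix of 28 and 35. Every date is a Saturday.
Each is the 1st Saturday of its month.
1st Saturday of March 2017: 2017-03-04.
1st Saturday of April 2017: 2017-04-01.
May 2017 — 1st Saturday is 2017-05-06.

2017-05-06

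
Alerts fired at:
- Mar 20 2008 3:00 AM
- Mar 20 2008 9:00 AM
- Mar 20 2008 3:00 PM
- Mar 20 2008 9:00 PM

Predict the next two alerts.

Spacing: 6, 6, 6 h — constant 6 h.
Mar 20 2008 9:00 PM + 6 h = Mar 21 2008 3:00 AM.
Mar 21 2008 3:00 AM + 6 h = Mar 21 2008 9:00 AM.

Mar 21 2008 3:00 AM, Mar 21 2008 9:00 AM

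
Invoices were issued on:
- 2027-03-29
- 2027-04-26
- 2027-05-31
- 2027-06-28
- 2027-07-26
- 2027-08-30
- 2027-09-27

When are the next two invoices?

All Mondays; the gaps (28, 35, 28, 28, 35, 28) vary with month length.
This is the last Monday of each month.
October 2027 ends with Monday 2027-10-25.
Last Monday of November 2027: 2027-11-29.

2027-10-25, 2027-11-29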